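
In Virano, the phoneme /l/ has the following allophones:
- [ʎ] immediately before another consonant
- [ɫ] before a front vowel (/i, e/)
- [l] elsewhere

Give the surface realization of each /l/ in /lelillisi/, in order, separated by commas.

[ɫ], [ɫ], [ʎ], [ɫ]

Occurrence 1 (position 1): before a front vowel (/i, e/) → [ɫ].
Occurrence 2 (position 3): before a front vowel (/i, e/) → [ɫ].
Occurrence 3 (position 5): immediately before another consonant → [ʎ].
Occurrence 4 (position 6): before a front vowel (/i, e/) → [ɫ].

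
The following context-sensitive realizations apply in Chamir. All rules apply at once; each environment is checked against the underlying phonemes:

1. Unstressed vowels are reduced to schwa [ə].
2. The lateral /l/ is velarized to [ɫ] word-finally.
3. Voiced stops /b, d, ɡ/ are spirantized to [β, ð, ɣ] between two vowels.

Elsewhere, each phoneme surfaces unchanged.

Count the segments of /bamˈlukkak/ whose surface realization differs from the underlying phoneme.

Segments that undergo a rule: /a/ → [ə] (rule 1); /a/ → [ə] (rule 1).
All other segments surface unchanged.

2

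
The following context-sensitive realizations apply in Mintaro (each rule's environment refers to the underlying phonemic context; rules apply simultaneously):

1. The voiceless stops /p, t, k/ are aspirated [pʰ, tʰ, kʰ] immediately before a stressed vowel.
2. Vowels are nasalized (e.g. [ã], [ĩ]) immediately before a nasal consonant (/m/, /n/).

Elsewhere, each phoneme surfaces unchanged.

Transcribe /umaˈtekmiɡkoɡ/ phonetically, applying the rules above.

[ũmaˈtʰekmiɡkoɡ]

/u/ — word-initial, before a nasal consonant — surfaces as [ũ] (rule 2).
/m/ — not in any rule's target class → [m].
/a/ (between /m/ and /t/): rule 2 targets it, but not before a nasal consonant → unchanged [a].
Rule 1 applies to /t/ (between /a/ and /e/: immediately before a stressed vowel) → [tʰ].
/e/ (between /t/ and /k/) fails the environment for rule 2, so it stays [e].
/k/ (between /e/ and /m/) is in the target of rule 1 but the environment (immediately before a stressed vowel) is not met → [k].
/m/ — not in any rule's target class → [m].
/i/ (between /m/ and /ɡ/): rule 2 targets it, but not before a nasal consonant → unchanged [i].
/ɡ/ — not in any rule's target class → [ɡ].
/k/ (between /ɡ/ and /o/) fails the environment for rule 1, so it stays [k].
/o/ — between /k/ and /ɡ/; rule 2 does not apply here → [o].
/ɡ/ stays [ɡ].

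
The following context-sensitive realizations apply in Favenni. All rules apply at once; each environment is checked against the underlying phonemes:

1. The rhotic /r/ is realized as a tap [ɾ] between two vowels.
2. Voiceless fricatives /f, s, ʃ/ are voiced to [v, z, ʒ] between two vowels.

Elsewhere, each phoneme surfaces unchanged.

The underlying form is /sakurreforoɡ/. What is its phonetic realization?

[sakurrevoɾoɡ]

/s/ (word-initial) is in the target of rule 2 but the environment (between two vowels) is not met → [s].
/a/ — not in any rule's target class → [a].
/k/ (between /a/ and /u/): no rule targets it → [k].
/u/ (between /k/ and /r/) is unaffected → [u].
/r/ — between /u/ and /r/; rule 1 does not apply here → [r].
/r/ (between /r/ and /e/): rule 1 targets it, but not between two vowels → unchanged [r].
/e/ (between /r/ and /f/): no rule targets it → [e].
/f/ (between /e/ and /o/): between two vowels, so rule 2 applies → [v].
/o/ — not in any rule's target class → [o].
/r/ (between /o/ and /o/) occurs between two vowels → [ɾ] by rule 1.
/o/ (between /r/ and /ɡ/): no rule targets it → [o].
/ɡ/ stays [ɡ].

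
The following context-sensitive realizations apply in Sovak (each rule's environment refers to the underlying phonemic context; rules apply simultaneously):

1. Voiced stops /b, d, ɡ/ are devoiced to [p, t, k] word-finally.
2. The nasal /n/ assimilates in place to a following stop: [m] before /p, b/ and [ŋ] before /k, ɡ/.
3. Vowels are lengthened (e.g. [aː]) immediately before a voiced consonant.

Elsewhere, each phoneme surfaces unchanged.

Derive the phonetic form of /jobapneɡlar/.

[joːbapneːɡlaːr]

/j/ (word-initial): no rule targets it → [j].
Rule 3 applies to /o/ (between /j/ and /b/: before a voiced consonant) → [oː].
/b/ — between /o/ and /a/; rule 1 does not apply here → [b].
/a/ (between /b/ and /p/) is in the target of rule 3 but the environment (before a voiced consonant) is not met → [a].
/p/ — not in any rule's target class → [p].
/n/ — between /p/ and /e/; rule 2 does not apply here → [n].
Rule 3 applies to /e/ (between /n/ and /ɡ/: before a voiced consonant) → [eː].
/ɡ/ (between /e/ and /l/) fails the environment for rule 1, so it stays [ɡ].
/l/ stays [l].
/a/ (between /l/ and /r/) occurs before a voiced consonant → [aː] by rule 3.
/r/ (word-final): no rule targets it → [r].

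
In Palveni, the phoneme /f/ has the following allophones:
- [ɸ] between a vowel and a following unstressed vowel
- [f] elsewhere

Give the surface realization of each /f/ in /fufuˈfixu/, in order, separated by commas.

Occurrence 1 (position 1): no conditioning environment matches → elsewhere allophone [f].
Occurrence 2 (position 3): between a vowel and a following unstressed vowel → [ɸ].
Occurrence 3 (position 5): no conditioning environment matches → elsewhere allophone [f].

[f], [ɸ], [f]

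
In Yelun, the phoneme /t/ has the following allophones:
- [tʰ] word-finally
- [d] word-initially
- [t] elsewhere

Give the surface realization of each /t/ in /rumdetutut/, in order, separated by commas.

[t], [t], [tʰ]

Occurrence 1 (position 6): no conditioning environment matches → elsewhere allophone [t].
Occurrence 2 (position 8): no conditioning environment matches → elsewhere allophone [t].
Occurrence 3 (position 10): word-finally → [tʰ].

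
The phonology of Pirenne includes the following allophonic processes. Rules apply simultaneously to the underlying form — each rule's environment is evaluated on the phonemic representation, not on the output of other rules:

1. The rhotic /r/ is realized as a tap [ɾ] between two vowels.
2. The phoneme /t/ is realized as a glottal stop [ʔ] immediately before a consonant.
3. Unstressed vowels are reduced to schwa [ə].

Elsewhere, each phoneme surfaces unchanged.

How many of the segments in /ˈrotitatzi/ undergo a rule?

Segments that undergo a rule: /i/ → [ə] (rule 3); /a/ → [ə] (rule 3); /t/ → [ʔ] (rule 2); /i/ → [ə] (rule 3).
All other segments surface unchanged.

4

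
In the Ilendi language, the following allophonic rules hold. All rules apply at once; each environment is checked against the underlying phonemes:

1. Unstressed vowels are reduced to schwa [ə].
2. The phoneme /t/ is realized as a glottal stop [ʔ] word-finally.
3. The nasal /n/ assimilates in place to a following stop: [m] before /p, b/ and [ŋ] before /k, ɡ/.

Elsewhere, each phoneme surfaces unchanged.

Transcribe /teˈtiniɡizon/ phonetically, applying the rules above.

/t/ — word-initial; rule 2 does not apply here → [t].
/e/ (between /t/ and /t/): in an unstressed syllable, so rule 1 applies → [ə].
/t/ (between /e/ and /i/) is in the target of rule 2 but the environment (word-finally) is not met → [t].
/i/ — between /t/ and /n/; rule 1 does not apply here → [i].
/n/ (between /i/ and /i/) is in the target of rule 3 but the environment (before a labial or velar stop) is not met → [n].
/i/ — between /n/ and /ɡ/, in an unstressed syllable — surfaces as [ə] (rule 1).
/ɡ/ — not in any rule's target class → [ɡ].
Rule 1 applies to /i/ (between /ɡ/ and /z/: in an unstressed syllable) → [ə].
/z/ stays [z].
/o/ (between /z/ and /n/) occurs in an unstressed syllable → [ə] by rule 1.
/n/ (word-final) is in the target of rule 3 but the environment (before a labial or velar stop) is not met → [n].

[təˈtinəɡəzən]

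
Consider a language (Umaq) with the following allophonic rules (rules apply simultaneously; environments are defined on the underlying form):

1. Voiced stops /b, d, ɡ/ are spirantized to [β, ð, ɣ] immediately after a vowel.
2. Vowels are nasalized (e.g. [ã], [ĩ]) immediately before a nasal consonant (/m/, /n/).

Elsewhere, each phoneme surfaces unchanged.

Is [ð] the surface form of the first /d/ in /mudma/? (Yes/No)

Rule 1 applies to /d/ (between /u/ and /m/: immediately after a vowel) → [ð].
The actual realization is [ð], which matches [ð].

Yes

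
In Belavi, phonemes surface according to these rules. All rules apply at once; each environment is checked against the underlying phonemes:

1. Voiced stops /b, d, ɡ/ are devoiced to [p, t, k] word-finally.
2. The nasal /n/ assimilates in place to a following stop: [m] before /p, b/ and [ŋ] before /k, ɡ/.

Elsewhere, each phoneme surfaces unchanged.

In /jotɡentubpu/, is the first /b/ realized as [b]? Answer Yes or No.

Yes

/b/ (between /u/ and /p/) is in the target of rule 1 but the environment (word-finally) is not met → [b].
The actual realization is [b], which matches [b].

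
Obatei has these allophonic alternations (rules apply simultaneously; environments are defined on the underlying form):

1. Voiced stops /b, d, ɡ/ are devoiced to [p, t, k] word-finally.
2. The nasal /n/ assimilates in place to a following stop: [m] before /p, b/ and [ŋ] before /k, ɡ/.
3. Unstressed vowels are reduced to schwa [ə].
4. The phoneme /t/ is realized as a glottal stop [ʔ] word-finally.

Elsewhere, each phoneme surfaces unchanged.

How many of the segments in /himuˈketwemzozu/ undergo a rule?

Segments that undergo a rule: /i/ → [ə] (rule 3); /u/ → [ə] (rule 3); /e/ → [ə] (rule 3); /o/ → [ə] (rule 3); /u/ → [ə] (rule 3).
All other segments surface unchanged.

5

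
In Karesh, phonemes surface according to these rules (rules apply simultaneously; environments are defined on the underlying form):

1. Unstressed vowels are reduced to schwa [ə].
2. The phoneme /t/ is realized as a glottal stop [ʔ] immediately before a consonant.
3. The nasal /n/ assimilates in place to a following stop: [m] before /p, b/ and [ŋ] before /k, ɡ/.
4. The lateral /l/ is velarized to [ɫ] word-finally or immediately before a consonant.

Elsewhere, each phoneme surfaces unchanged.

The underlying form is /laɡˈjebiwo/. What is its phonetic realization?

/l/ (word-initial) is in the target of rule 4 but the environment (word-finally or immediately before a consonant) is not met → [l].
/a/ (between /l/ and /ɡ/) occurs in an unstressed syllable → [ə] by rule 1.
/ɡ/ stays [ɡ].
/j/ (between /ɡ/ and /e/) is unaffected → [j].
/e/ — between /j/ and /b/; rule 1 does not apply here → [e].
/b/ stays [b].
/i/ — between /b/ and /w/, in an unstressed syllable — surfaces as [ə] (rule 1).
/w/ stays [w].
/o/ — word-final, in an unstressed syllable — surfaces as [ə] (rule 1).

[ləɡˈjebəwə]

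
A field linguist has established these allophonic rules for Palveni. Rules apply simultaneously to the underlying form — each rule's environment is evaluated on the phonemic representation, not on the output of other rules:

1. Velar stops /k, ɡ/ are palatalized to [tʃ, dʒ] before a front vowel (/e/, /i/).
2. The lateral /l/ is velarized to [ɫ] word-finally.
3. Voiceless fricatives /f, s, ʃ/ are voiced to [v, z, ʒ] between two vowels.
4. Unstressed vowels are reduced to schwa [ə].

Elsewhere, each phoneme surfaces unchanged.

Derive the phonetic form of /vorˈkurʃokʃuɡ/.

[vərˈkurʃəkʃəɡ]

/v/ — not in any rule's target class → [v].
Rule 4 applies to /o/ (between /v/ and /r/: in an unstressed syllable) → [ə].
/r/ (between /o/ and /k/) is unaffected → [r].
/k/ (between /r/ and /u/): rule 1 targets it, but not before a front vowel → unchanged [k].
/u/ (between /k/ and /r/): rule 4 targets it, but not in an unstressed syllable → unchanged [u].
/r/ (between /u/ and /ʃ/): no rule targets it → [r].
/ʃ/ — between /r/ and /o/; rule 3 does not apply here → [ʃ].
/o/ — between /ʃ/ and /k/, in an unstressed syllable — surfaces as [ə] (rule 4).
/k/ (between /o/ and /ʃ/) is in the target of rule 1 but the environment (before a front vowel) is not met → [k].
/ʃ/ — between /k/ and /u/; rule 3 does not apply here → [ʃ].
/u/ — between /ʃ/ and /ɡ/, in an unstressed syllable — surfaces as [ə] (rule 4).
/ɡ/ (word-final) fails the environment for rule 1, so it stays [ɡ].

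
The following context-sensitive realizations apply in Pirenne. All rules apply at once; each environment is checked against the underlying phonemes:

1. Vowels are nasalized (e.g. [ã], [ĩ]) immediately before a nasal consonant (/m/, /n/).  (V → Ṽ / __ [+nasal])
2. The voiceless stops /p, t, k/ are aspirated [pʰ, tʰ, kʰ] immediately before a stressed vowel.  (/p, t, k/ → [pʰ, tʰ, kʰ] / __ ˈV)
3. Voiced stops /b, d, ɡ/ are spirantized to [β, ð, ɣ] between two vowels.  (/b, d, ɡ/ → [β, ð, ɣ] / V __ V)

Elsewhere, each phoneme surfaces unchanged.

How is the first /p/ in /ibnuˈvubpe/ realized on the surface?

/p/ — between /b/ and /e/; rule 2 does not apply here → [p].

[p]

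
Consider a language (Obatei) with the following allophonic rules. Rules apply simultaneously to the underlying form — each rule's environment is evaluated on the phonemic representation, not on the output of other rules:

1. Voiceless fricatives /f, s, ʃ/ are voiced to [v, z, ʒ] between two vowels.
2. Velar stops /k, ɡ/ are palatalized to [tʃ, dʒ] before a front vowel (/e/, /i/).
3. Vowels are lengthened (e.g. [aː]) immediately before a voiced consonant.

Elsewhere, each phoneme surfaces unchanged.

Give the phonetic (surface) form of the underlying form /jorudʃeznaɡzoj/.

/o/ meets the environment for rule 3 (before a voiced consonant) → [oː].
/u/ (between /r/ and /d/) occurs before a voiced consonant → [uː] by rule 3.
/ʃ/ — between /d/ and /e/; rule 1 does not apply here → [ʃ].
/e/ (between /ʃ/ and /z/) occurs before a voiced consonant → [eː] by rule 3.
Rule 3 applies to /a/ (between /n/ and /ɡ/: before a voiced consonant) → [aː].
/ɡ/ — between /a/ and /z/; rule 2 does not apply here → [ɡ].
/o/ (between /z/ and /j/): before a voiced consonant, so rule 3 applies → [oː].

[joːruːdʃeːznaːɡzoːj]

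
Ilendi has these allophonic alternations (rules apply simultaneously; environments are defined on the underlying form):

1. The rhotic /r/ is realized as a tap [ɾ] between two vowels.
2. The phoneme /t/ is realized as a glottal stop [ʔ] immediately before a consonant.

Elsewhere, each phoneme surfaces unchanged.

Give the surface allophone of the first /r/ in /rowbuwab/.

[r]

/r/ (word-initial): rule 1 targets it, but not between two vowels → unchanged [r].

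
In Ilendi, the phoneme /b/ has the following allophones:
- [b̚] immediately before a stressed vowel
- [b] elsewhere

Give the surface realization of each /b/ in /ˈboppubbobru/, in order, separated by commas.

[b̚], [b], [b], [b]

Occurrence 1 (position 1): immediately before a stressed vowel → [b̚].
Occurrence 2 (position 6): no conditioning environment matches → elsewhere allophone [b].
Occurrence 3 (position 7): no conditioning environment matches → elsewhere allophone [b].
Occurrence 4 (position 9): no conditioning environment matches → elsewhere allophone [b].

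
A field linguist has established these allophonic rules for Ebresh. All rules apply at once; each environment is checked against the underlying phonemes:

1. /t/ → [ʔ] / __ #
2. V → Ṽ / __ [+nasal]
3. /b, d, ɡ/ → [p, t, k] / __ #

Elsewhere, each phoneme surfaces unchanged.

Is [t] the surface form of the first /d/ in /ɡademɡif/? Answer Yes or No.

/d/ — between /a/ and /e/; rule 3 does not apply here → [d].
The actual realization is [d], not [t].

No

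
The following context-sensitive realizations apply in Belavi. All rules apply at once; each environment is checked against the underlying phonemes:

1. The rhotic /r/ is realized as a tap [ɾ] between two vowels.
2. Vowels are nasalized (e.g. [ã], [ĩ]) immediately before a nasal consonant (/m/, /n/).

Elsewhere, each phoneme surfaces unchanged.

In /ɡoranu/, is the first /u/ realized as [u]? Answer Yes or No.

Yes

/u/ (word-final) fails the environment for rule 2, so it stays [u].
The actual realization is [u], which matches [u].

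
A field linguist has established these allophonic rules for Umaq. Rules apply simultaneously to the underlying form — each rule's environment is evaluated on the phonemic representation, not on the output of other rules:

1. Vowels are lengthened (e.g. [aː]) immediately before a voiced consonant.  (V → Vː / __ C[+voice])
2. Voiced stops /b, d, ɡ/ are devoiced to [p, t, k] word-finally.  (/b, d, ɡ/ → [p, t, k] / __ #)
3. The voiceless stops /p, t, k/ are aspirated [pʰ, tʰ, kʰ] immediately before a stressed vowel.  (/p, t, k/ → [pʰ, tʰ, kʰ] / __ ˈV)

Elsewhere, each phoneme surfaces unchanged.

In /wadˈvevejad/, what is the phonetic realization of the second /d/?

/d/ (word-final): word-finally, so rule 2 applies → [t].

[t]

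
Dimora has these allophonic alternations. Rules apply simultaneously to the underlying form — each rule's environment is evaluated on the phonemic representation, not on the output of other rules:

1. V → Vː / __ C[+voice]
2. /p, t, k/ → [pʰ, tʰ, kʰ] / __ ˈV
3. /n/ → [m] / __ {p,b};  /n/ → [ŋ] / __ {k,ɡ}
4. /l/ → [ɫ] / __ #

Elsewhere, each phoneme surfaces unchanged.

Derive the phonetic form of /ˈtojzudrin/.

[ˈtʰoːjzuːdriːn]

/t/ meets the environment for rule 2 (immediately before a stressed vowel) → [tʰ].
/o/ — between /t/ and /j/, before a voiced consonant — surfaces as [oː] (rule 1).
/u/ (between /z/ and /d/) occurs before a voiced consonant → [uː] by rule 1.
/i/ (between /r/ and /n/) occurs before a voiced consonant → [iː] by rule 1.
/n/ — word-final; rule 3 does not apply here → [n].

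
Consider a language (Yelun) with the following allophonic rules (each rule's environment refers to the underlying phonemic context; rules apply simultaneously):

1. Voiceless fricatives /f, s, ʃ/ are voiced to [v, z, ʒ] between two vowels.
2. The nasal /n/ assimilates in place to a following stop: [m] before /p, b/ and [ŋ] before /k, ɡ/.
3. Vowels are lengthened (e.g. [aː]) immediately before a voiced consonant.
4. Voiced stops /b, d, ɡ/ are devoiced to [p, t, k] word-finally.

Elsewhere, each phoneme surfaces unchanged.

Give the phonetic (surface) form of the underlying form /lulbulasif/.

/u/ — between /l/ and /l/, before a voiced consonant — surfaces as [uː] (rule 3).
/b/ (between /l/ and /u/): rule 4 targets it, but not word-finally → unchanged [b].
/u/ (between /b/ and /l/): before a voiced consonant, so rule 3 applies → [uː].
/a/ — between /l/ and /s/; rule 3 does not apply here → [a].
/s/ (between /a/ and /i/) occurs between two vowels → [z] by rule 1.
/i/ — between /s/ and /f/; rule 3 does not apply here → [i].
/f/ (word-final): rule 1 targets it, but not between two vowels → unchanged [f].

[luːlbuːlazif]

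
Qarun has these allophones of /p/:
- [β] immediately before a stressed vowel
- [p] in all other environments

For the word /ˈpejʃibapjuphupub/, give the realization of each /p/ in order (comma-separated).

[β], [p], [p], [p]

Occurrence 1 (position 1): immediately before a stressed vowel → [β].
Occurrence 2 (position 8): no conditioning environment matches → elsewhere allophone [p].
Occurrence 3 (position 11): no conditioning environment matches → elsewhere allophone [p].
Occurrence 4 (position 14): no conditioning environment matches → elsewhere allophone [p].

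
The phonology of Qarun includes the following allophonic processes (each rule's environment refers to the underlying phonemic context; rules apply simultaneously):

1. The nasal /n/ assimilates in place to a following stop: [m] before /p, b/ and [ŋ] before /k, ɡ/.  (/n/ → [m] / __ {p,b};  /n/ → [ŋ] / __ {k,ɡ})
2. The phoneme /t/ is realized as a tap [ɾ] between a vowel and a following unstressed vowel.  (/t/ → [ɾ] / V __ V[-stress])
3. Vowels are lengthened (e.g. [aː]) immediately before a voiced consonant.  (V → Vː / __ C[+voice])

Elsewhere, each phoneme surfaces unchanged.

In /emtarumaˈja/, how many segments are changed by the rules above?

4

Segments that undergo a rule: /e/ → [eː] (rule 3); /a/ → [aː] (rule 3); /u/ → [uː] (rule 3); /a/ → [aː] (rule 3).
All other segments surface unchanged.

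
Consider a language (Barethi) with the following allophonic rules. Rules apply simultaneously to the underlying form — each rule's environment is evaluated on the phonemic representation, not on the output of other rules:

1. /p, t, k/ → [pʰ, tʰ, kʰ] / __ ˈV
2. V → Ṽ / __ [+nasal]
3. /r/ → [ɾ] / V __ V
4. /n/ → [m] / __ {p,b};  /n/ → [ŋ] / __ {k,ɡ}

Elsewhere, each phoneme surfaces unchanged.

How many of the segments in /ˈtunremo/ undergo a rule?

3

Segments that undergo a rule: /t/ → [tʰ] (rule 1); /u/ → [ũ] (rule 2); /e/ → [ẽ] (rule 2).
All other segments surface unchanged.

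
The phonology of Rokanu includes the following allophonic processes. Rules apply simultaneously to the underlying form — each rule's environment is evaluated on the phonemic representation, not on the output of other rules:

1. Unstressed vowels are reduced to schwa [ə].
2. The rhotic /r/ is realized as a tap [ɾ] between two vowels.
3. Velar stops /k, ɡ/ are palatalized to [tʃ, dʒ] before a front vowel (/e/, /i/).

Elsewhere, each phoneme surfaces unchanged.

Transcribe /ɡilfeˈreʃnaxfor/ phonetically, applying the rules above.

[dʒəlfəˈɾeʃnəxfər]

/ɡ/ meets the environment for rule 3 (before a front vowel) → [dʒ].
/i/ (between /ɡ/ and /l/): in an unstressed syllable, so rule 1 applies → [ə].
/l/ — not in any rule's target class → [l].
/f/ — not in any rule's target class → [f].
/e/ meets the environment for rule 1 (in an unstressed syllable) → [ə].
/r/ meets the environment for rule 2 (between two vowels) → [ɾ].
/e/ (between /r/ and /ʃ/): rule 1 targets it, but not in an unstressed syllable → unchanged [e].
/ʃ/ (between /e/ and /n/): no rule targets it → [ʃ].
/n/ — not in any rule's target class → [n].
/a/ — between /n/ and /x/, in an unstressed syllable — surfaces as [ə] (rule 1).
/x/ (between /a/ and /f/) is unaffected → [x].
/f/ stays [f].
Rule 1 applies to /o/ (between /f/ and /r/: in an unstressed syllable) → [ə].
/r/ (word-final): rule 2 targets it, but not between two vowels → unchanged [r].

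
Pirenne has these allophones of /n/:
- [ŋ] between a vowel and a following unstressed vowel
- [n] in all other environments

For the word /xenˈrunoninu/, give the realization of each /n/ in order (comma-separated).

Occurrence 1 (position 3): no conditioning environment matches → elsewhere allophone [n].
Occurrence 2 (position 6): between a vowel and a following unstressed vowel → [ŋ].
Occurrence 3 (position 8): between a vowel and a following unstressed vowel → [ŋ].
Occurrence 4 (position 10): between a vowel and a following unstressed vowel → [ŋ].

[n], [ŋ], [ŋ], [ŋ]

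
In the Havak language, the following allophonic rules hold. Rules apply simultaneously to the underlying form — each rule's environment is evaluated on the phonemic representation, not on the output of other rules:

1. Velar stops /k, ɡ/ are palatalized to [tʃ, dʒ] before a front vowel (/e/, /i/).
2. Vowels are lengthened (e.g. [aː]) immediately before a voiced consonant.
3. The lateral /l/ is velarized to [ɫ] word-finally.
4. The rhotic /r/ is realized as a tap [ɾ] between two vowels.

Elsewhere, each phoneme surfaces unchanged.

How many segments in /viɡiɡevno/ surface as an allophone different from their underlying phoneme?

Segments that undergo a rule: /i/ → [iː] (rule 2); /ɡ/ → [dʒ] (rule 1); /i/ → [iː] (rule 2); /ɡ/ → [dʒ] (rule 1); /e/ → [eː] (rule 2).
All other segments surface unchanged.

5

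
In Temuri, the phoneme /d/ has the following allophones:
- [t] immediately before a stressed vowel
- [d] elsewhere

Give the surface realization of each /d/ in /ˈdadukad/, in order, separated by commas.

Occurrence 1 (position 1): immediately before a stressed vowel → [t].
Occurrence 2 (position 3): no conditioning environment matches → elsewhere allophone [d].
Occurrence 3 (position 7): no conditioning environment matches → elsewhere allophone [d].

[t], [d], [d]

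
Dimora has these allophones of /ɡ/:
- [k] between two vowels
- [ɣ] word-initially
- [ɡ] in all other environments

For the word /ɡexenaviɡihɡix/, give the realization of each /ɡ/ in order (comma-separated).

[ɣ], [k], [ɡ]

Occurrence 1 (position 1): word-initially → [ɣ].
Occurrence 2 (position 9): between two vowels → [k].
Occurrence 3 (position 12): no conditioning environment matches → elsewhere allophone [ɡ].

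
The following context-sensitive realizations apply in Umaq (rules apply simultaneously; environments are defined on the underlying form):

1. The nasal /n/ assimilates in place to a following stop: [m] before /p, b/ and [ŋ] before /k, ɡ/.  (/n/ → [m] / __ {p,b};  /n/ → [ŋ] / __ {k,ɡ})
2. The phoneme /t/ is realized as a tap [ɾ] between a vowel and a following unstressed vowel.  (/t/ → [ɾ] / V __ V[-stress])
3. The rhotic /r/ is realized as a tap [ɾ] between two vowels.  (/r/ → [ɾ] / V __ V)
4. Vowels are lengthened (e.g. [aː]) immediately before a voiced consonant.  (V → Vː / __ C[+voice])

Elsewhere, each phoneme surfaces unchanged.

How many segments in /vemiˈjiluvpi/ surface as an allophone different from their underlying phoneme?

4

Segments that undergo a rule: /e/ → [eː] (rule 4); /i/ → [iː] (rule 4); /i/ → [iː] (rule 4); /u/ → [uː] (rule 4).
All other segments surface unchanged.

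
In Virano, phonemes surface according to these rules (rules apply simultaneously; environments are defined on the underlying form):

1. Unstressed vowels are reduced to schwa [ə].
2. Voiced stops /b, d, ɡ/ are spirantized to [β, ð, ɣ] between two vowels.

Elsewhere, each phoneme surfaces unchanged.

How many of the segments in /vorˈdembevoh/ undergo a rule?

Segments that undergo a rule: /o/ → [ə] (rule 1); /e/ → [ə] (rule 1); /o/ → [ə] (rule 1).
All other segments surface unchanged.

3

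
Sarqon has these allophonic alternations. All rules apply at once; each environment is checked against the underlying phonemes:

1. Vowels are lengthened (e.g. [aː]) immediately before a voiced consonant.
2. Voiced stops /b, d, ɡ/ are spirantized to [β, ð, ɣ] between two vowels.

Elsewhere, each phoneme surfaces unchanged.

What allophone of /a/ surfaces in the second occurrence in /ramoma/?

/a/ (word-final) fails the environment for rule 1, so it stays [a].

[a]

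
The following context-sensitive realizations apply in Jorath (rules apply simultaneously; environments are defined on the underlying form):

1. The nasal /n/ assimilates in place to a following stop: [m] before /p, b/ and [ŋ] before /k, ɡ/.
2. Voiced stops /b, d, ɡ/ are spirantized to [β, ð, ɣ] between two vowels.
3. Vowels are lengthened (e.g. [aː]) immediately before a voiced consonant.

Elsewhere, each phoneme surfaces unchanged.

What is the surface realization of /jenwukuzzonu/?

/j/ — not in any rule's target class → [j].
/e/ (between /j/ and /n/) occurs before a voiced consonant → [eː] by rule 3.
/n/ — between /e/ and /w/; rule 1 does not apply here → [n].
/w/ — not in any rule's target class → [w].
/u/ (between /w/ and /k/) fails the environment for rule 3, so it stays [u].
/k/ stays [k].
Rule 3 applies to /u/ (between /k/ and /z/: before a voiced consonant) → [uː].
/z/ stays [z].
/z/ (between /z/ and /o/): no rule targets it → [z].
/o/ meets the environment for rule 3 (before a voiced consonant) → [oː].
/n/ (between /o/ and /u/) fails the environment for rule 1, so it stays [n].
/u/ (word-final) is in the target of rule 3 but the environment (before a voiced consonant) is not met → [u].

[jeːnwukuːzzoːnu]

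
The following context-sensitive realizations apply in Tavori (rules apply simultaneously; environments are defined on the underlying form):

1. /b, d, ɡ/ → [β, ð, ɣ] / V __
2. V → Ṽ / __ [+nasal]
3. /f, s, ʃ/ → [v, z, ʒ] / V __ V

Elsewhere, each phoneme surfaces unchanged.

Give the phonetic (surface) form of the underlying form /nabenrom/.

[naβẽnrõm]

/n/ (word-initial): no rule targets it → [n].
/a/ (between /n/ and /b/) fails the environment for rule 2, so it stays [a].
/b/ meets the environment for rule 1 (immediately after a vowel) → [β].
/e/ (between /b/ and /n/) occurs before a nasal consonant → [ẽ] by rule 2.
/n/ (between /e/ and /r/) is unaffected → [n].
/r/ — not in any rule's target class → [r].
/o/ (between /r/ and /m/): before a nasal consonant, so rule 2 applies → [õ].
/m/ stays [m].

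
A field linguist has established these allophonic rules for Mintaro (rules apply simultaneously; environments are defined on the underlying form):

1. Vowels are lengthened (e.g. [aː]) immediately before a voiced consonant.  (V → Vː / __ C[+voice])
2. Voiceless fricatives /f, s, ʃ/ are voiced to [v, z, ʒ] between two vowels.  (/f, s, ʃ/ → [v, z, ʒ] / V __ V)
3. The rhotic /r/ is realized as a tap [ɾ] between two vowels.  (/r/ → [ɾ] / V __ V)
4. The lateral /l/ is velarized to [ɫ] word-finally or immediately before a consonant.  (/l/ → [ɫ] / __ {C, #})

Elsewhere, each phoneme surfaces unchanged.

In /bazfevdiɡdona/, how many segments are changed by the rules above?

Segments that undergo a rule: /a/ → [aː] (rule 1); /e/ → [eː] (rule 1); /i/ → [iː] (rule 1); /o/ → [oː] (rule 1).
All other segments surface unchanged.

4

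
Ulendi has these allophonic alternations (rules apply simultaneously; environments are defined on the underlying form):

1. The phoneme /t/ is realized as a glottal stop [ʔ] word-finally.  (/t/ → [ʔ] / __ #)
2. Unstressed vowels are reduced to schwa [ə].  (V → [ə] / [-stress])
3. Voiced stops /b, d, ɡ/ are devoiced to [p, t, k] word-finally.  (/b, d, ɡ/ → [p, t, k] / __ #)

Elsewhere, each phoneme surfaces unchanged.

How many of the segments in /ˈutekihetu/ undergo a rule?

4

Segments that undergo a rule: /e/ → [ə] (rule 2); /i/ → [ə] (rule 2); /e/ → [ə] (rule 2); /u/ → [ə] (rule 2).
All other segments surface unchanged.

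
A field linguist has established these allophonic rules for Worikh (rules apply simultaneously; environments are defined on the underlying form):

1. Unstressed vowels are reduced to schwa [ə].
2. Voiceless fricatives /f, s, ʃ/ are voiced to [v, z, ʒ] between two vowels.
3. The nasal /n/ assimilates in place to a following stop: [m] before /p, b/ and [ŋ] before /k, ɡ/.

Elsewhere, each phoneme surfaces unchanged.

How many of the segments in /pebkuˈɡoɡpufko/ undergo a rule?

Segments that undergo a rule: /e/ → [ə] (rule 1); /u/ → [ə] (rule 1); /u/ → [ə] (rule 1); /o/ → [ə] (rule 1).
All other segments surface unchanged.

4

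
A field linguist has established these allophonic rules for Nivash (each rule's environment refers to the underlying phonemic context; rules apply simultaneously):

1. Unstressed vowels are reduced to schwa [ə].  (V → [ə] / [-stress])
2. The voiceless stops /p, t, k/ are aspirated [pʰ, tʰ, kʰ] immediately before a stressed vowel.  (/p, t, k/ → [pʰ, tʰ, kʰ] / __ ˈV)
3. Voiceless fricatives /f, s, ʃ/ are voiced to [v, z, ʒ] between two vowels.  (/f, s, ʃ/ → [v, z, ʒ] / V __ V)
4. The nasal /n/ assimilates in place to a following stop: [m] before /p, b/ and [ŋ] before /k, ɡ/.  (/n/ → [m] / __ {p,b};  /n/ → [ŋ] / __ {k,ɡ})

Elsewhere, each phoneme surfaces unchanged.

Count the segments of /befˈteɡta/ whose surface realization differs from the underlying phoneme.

3

Segments that undergo a rule: /e/ → [ə] (rule 1); /t/ → [tʰ] (rule 2); /a/ → [ə] (rule 1).
All other segments surface unchanged.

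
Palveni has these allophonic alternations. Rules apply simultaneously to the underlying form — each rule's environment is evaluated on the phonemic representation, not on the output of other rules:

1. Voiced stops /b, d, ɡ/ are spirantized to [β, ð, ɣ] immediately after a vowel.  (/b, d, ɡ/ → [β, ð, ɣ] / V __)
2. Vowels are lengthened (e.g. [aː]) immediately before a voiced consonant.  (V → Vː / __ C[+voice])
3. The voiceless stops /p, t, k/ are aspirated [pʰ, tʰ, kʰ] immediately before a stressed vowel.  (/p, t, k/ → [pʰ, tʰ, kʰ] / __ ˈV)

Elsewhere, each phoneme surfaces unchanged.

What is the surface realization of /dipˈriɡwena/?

/d/ (word-initial): rule 1 targets it, but not immediately after a vowel → unchanged [d].
/i/ (between /d/ and /p/) is in the target of rule 2 but the environment (before a voiced consonant) is not met → [i].
/p/ — between /i/ and /r/; rule 3 does not apply here → [p].
/r/ (between /p/ and /i/) is unaffected → [r].
/i/ (between /r/ and /ɡ/): before a voiced consonant, so rule 2 applies → [iː].
/ɡ/ meets the environment for rule 1 (immediately after a vowel) → [ɣ].
/w/ stays [w].
/e/ meets the environment for rule 2 (before a voiced consonant) → [eː].
/n/ stays [n].
/a/ (word-final): rule 2 targets it, but not before a voiced consonant → unchanged [a].

[dipˈriːɣweːna]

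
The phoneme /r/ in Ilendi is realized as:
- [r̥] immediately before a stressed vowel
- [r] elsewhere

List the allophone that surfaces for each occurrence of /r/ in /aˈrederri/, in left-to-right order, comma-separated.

[r̥], [r], [r]

Occurrence 1 (position 2): immediately before a stressed vowel → [r̥].
Occurrence 2 (position 6): no conditioning environment matches → elsewhere allophone [r].
Occurrence 3 (position 7): no conditioning environment matches → elsewhere allophone [r].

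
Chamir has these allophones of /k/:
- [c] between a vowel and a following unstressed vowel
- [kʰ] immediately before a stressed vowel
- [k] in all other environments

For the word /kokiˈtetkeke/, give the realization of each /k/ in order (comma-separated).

[k], [c], [k], [c]

Occurrence 1 (position 1): no conditioning environment matches → elsewhere allophone [k].
Occurrence 2 (position 3): between a vowel and a following unstressed vowel → [c].
Occurrence 3 (position 8): no conditioning environment matches → elsewhere allophone [k].
Occurrence 4 (position 10): between a vowel and a following unstressed vowel → [c].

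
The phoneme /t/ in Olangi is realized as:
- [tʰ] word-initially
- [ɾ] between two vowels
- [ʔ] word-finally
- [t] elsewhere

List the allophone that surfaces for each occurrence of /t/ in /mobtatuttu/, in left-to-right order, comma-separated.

Occurrence 1 (position 4): no conditioning environment matches → elsewhere allophone [t].
Occurrence 2 (position 6): between two vowels → [ɾ].
Occurrence 3 (position 8): no conditioning environment matches → elsewhere allophone [t].
Occurrence 4 (position 9): no conditioning environment matches → elsewhere allophone [t].

[t], [ɾ], [t], [t]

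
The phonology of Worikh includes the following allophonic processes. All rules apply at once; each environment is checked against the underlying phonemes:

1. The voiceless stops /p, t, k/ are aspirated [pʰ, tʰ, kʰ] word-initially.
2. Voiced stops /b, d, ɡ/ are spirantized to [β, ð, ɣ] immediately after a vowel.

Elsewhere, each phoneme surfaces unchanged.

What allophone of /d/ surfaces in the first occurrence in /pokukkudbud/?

[ð]

/d/ — between /u/ and /b/, immediately after a vowel — surfaces as [ð] (rule 2).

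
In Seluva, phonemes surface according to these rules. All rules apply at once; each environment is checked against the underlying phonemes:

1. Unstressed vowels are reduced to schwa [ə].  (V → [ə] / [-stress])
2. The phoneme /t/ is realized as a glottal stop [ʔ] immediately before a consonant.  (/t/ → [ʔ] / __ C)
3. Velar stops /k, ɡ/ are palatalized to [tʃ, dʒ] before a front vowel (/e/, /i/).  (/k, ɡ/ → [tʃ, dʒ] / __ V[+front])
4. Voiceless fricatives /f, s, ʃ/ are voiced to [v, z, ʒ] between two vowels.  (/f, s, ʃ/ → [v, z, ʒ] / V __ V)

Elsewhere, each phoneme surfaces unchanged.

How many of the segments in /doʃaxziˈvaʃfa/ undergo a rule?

5

Segments that undergo a rule: /o/ → [ə] (rule 1); /ʃ/ → [ʒ] (rule 4); /a/ → [ə] (rule 1); /i/ → [ə] (rule 1); /a/ → [ə] (rule 1).
All other segments surface unchanged.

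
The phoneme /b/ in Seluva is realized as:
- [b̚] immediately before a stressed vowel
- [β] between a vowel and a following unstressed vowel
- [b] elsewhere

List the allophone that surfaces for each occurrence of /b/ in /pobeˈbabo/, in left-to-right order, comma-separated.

[β], [b̚], [β]

Occurrence 1 (position 3): between a vowel and a following unstressed vowel → [β].
Occurrence 2 (position 5): immediately before a stressed vowel → [b̚].
Occurrence 3 (position 7): between a vowel and a following unstressed vowel → [β].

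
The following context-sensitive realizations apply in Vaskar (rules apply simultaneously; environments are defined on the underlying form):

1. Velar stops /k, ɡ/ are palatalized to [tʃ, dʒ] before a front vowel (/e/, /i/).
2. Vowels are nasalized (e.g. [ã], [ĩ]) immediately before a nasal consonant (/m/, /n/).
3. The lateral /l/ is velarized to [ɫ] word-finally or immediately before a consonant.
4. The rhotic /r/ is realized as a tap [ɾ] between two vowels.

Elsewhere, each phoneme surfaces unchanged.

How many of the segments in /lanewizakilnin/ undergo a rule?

Segments that undergo a rule: /a/ → [ã] (rule 2); /k/ → [tʃ] (rule 1); /l/ → [ɫ] (rule 3); /i/ → [ĩ] (rule 2).
All other segments surface unchanged.

4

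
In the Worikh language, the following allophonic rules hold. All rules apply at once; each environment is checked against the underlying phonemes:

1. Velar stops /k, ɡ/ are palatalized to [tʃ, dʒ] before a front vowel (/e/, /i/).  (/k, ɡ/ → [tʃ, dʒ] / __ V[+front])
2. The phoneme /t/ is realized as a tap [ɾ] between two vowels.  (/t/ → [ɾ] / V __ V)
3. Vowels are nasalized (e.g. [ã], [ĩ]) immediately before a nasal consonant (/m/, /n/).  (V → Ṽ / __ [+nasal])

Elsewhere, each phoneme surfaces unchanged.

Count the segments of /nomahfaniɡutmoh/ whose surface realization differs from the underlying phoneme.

Segments that undergo a rule: /o/ → [õ] (rule 3); /a/ → [ã] (rule 3).
All other segments surface unchanged.

2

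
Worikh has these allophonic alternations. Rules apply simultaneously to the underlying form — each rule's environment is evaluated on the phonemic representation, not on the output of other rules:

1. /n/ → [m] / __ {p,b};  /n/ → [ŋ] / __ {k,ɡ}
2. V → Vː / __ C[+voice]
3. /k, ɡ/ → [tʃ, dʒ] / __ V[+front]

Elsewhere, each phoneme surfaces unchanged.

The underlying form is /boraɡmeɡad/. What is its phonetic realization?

/b/ — not in any rule's target class → [b].
Rule 2 applies to /o/ (between /b/ and /r/: before a voiced consonant) → [oː].
/r/ stays [r].
Rule 2 applies to /a/ (between /r/ and /ɡ/: before a voiced consonant) → [aː].
/ɡ/ (between /a/ and /m/) is in the target of rule 3 but the environment (before a front vowel) is not met → [ɡ].
/m/ — not in any rule's target class → [m].
/e/ meets the environment for rule 2 (before a voiced consonant) → [eː].
/ɡ/ (between /e/ and /a/) is in the target of rule 3 but the environment (before a front vowel) is not met → [ɡ].
Rule 2 applies to /a/ (between /ɡ/ and /d/: before a voiced consonant) → [aː].
/d/ — not in any rule's target class → [d].

[boːraːɡmeːɡaːd]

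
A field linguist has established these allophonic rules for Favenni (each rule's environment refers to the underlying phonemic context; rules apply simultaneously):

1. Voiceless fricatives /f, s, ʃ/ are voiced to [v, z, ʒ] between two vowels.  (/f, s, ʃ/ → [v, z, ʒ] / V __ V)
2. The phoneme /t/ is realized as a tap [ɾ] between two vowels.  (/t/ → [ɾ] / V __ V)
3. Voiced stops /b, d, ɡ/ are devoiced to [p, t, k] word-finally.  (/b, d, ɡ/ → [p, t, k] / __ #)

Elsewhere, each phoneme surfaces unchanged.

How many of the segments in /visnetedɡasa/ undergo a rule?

Segments that undergo a rule: /t/ → [ɾ] (rule 2); /s/ → [z] (rule 1).
All other segments surface unchanged.

2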